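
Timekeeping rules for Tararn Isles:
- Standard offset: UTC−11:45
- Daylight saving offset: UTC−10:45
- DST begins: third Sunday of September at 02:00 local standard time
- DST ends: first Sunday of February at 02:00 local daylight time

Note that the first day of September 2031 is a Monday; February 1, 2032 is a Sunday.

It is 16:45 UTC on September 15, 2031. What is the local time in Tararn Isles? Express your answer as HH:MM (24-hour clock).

1 September 2031 is a Monday, so the first Sunday is September 7 and the third is September 21.
1 February 2032 is a Sunday, so the first Sunday is February 1.
At the standard offset (UTC−11:45), 16:45 UTC − 11h45m = 05:00 Tararn Isles standard time.
The standard-time date in Tararn Isles, September 15, 2031, does not fall between 21 September 2031 and 1 February 2032, so daylight saving is not in effect and Tararn Isles is at UTC−11:45.
16:45 UTC − 11h45m = 05:00 local.

05:00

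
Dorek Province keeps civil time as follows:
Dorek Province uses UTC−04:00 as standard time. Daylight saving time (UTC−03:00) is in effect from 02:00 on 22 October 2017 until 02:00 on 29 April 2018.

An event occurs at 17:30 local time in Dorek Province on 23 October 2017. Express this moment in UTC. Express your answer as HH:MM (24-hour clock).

Daylight saving runs 22 October 2017 – 29 April 2018; 23 October 2017 is inside that window, so Dorek Province is at UTC−03:00.
17:30 local + 3h = 20:30 UTC.

20:30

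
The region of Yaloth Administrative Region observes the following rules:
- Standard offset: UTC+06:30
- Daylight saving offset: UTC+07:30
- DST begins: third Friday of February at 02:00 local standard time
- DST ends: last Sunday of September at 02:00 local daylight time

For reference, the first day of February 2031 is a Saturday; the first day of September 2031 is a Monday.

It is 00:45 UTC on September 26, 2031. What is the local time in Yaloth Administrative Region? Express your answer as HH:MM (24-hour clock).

1 February 2031 is a Saturday, so the first Friday is February 7 and the third is February 21.
1 September 2031 is a Monday, so Sundays fall on 7, 14, 21, 28; the last is September 28.
At the standard offset (UTC+06:30), 00:45 UTC + 6h30m = 07:15 Yaloth Administrative Region standard time.
Daylight saving runs 21 February – 28 September; the standard-time date in Yaloth Administrative Region, September 26, 2031, is inside that window, so Yaloth Administrative Region is at UTC+07:30.
00:45 UTC + 7h30m = 08:15 local.

08:15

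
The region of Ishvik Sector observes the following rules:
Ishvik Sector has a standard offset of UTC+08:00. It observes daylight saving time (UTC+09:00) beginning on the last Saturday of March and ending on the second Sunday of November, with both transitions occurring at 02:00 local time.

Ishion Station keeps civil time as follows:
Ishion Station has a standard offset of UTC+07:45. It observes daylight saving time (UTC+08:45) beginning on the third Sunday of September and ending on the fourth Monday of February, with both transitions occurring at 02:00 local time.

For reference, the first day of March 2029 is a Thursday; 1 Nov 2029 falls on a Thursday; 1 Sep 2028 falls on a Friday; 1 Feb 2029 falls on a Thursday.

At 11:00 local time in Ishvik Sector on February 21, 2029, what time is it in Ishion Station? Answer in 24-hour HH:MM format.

1 March 2029 is a Thursday, so Saturdays fall on 3, 10, 17, 24, 31; the last is March 31.
1 November 2029 is a Thursday, so the first Sunday is November 4 and the second is November 11.
Daylight saving runs 31 March – 11 November; February 21, 2029 is outside that window, so Ishvik Sector is on standard time at UTC+08:00.
11:00 Ishvik Sector − 8h = 03:00 UTC.
1 September 2028 is a Friday, so the first Sunday is September 3 and the third is September 17.
1 February 2029 is a Thursday, so the first Monday is February 5 and the fourth is February 26.
At the standard offset (UTC+07:45), 03:00 UTC + 7h45m = 10:45 Ishion Station standard time.
The standard-time date in Ishion Station, February 21, 2029, lies within the daylight-saving period (17 September 2028 – 26 February 2029), so Ishion Station is on daylight time, UTC+08:45.
03:00 UTC + 8h45m = 11:45 Ishion Station.

11:45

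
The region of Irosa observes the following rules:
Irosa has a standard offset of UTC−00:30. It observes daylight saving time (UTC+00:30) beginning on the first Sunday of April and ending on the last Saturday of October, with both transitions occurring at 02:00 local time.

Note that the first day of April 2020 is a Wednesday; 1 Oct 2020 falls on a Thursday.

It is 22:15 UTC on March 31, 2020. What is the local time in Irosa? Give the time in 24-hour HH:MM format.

21:45

1 April 2020 is a Wednesday, so the first Sunday is April 5.
1 October 2020 is a Thursday, so Saturdays fall on 3, 10, 17, 24, 31; the last is October 31.
At the standard offset (UTC−00:30), 22:15 UTC − 0h30m = 21:45 Irosa standard time.
Daylight saving runs 5 April – 31 October; the standard-time date in Irosa, March 31, 2020, is outside that window, so Irosa is on standard time at UTC−00:30.
22:15 UTC − 0h30m = 21:45 local.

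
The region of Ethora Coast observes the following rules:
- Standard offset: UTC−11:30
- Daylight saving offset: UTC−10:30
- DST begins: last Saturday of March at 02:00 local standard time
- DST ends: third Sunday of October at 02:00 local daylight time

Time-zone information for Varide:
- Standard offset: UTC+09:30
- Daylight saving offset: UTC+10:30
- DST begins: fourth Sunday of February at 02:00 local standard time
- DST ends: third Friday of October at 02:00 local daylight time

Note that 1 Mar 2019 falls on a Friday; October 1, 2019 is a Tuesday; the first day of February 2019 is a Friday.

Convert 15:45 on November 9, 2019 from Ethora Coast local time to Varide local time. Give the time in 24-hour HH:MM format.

12:45

1 March 2019 is a Friday, so Saturdays fall on 2, 9, 16, 23, 30; the last is March 30.
1 October 2019 is a Tuesday, so the first Sunday is October 6 and the third is October 20.
November 9, 2019 is outside the daylight-saving period (30 March – 20 October), so Ethora Coast is on standard time, UTC−11:30.
15:45 Ethora Coast + 11h30m = 03:15 UTC (rolling into the next day, 10 November 2019).
1 February 2019 is a Friday, so the first Sunday is February 3 and the fourth is February 24.
1 October 2019 is a Tuesday, so the first Friday is October 4 and the third is October 18.
At the standard offset (UTC+09:30), 03:15 UTC + 9h30m = 12:45 Varide standard time.
The standard-time date in Varide, November 10, 2019, is outside the daylight-saving period (24 February – 18 October), so Varide is on standard time, UTC+09:30.
03:15 UTC + 9h30m = 12:45 Varide.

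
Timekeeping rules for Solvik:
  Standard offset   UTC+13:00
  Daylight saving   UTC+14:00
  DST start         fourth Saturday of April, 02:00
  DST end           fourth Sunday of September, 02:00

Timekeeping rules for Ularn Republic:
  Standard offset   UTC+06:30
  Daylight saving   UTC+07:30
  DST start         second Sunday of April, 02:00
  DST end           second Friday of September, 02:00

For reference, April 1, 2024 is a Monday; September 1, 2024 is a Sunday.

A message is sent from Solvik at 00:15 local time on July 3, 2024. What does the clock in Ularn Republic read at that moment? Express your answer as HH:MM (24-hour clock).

1 April 2024 is a Monday, so the first Saturday is April 6 and the fourth is April 27.
1 September 2024 is a Sunday, so the first Sunday is September 1 and the fourth is September 22.
Daylight saving runs 27 April – 22 September; July 3, 2024 is inside that window, so Solvik is at UTC+14:00.
00:15 Solvik − 14h = 10:15 UTC (rolling into the previous day, 2 July 2024).
1 April 2024 is a Monday, so the first Sunday is April 7 and the second is April 14.
1 September 2024 is a Sunday, so the first Friday is September 6 and the second is September 13.
At the standard offset (UTC+06:30), 10:15 UTC + 6h30m = 16:45 Ularn Republic standard time.
The standard-time date in Ularn Republic, July 2, 2024, falls between 14 April and 13 September, so daylight saving is in effect and Ularn Republic is at UTC+07:30.
10:15 UTC + 7h30m = 17:45 Ularn Republic.

17:45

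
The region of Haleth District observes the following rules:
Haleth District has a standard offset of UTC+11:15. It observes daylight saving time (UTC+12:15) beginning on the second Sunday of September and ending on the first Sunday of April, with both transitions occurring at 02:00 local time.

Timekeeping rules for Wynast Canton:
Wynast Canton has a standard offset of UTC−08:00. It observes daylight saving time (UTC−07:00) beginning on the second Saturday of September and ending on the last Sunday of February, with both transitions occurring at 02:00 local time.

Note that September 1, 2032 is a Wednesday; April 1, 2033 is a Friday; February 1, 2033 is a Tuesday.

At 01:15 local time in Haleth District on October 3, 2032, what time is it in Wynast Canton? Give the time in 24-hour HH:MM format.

06:00

1 September 2032 is a Wednesday, so the first Sunday is September 5 and the second is September 12.
1 April 2033 is a Friday, so the first Sunday is April 3.
October 3, 2032 falls between 12 September 2032 and 3 April 2033, so daylight saving is in effect and Haleth District is at UTC+12:15.
01:15 Haleth District − 12h15m = 13:00 UTC (rolling into the previous day, 2 October 2032).
1 September 2032 is a Wednesday, so the first Saturday is September 4 and the second is September 11.
1 February 2033 is a Tuesday, so Sundays fall on 6, 13, 20, 27; the last is February 27.
At the standard offset (UTC−08:00), 13:00 UTC − 8h = 05:00 Wynast Canton standard time.
Daylight saving runs 11 September 2032 – 27 February 2033; the standard-time date in Wynast Canton, October 2, 2032, is inside that window, so Wynast Canton is at UTC−07:00.
13:00 UTC − 7h = 06:00 Wynast Canton.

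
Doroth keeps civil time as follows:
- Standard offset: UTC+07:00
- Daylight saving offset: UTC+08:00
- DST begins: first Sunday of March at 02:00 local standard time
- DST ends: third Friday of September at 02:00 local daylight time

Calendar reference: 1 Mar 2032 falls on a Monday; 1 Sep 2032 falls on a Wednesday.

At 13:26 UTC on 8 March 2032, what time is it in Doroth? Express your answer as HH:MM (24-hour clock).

1 March 2032 is a Monday, so the first Sunday is March 7.
1 September 2032 is a Wednesday, so the first Friday is September 3 and the third is September 17.
At the standard offset (UTC+07:00), 13:26 UTC + 7h = 20:26 Doroth standard time.
Daylight saving runs 7 March – 17 September; the standard-time date in Doroth, 8 March 2032, is inside that window, so Doroth is at UTC+08:00.
13:26 UTC + 8h = 21:26 local.

21:26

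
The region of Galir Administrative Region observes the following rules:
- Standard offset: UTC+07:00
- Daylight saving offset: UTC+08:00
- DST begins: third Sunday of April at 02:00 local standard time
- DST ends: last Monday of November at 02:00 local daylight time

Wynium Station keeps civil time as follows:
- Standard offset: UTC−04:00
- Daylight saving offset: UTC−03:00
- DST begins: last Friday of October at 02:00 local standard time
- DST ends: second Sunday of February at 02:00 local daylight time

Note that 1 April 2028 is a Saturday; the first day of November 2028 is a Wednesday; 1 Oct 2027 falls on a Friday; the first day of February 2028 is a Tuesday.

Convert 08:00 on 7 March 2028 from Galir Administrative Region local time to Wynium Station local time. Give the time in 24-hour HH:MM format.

1 April 2028 is a Saturday, so the first Sunday is April 2 and the third is April 16.
1 November 2028 is a Wednesday, so Mondays fall on 6, 13, 20, 27; the last is November 27.
7 March 2028 does not fall between 16 April and 27 November, so daylight saving is not in effect and Galir Administrative Region is at UTC+07:00.
08:00 Galir Administrative Region − 7h = 01:00 UTC.
1 October 2027 is a Friday, so Fridays fall on 1, 8, 15, 22, 29; the last is October 29.
1 February 2028 is a Tuesday, so the first Sunday is February 6 and the second is February 13.
At the standard offset (UTC−04:00), 01:00 UTC − 4h = 21:00 Wynium Station standard time (rolling into the previous day, 6 March 2028).
The standard-time date in Wynium Station, 6 March 2028, does not fall between 29 October 2027 and 13 February 2028, so daylight saving is not in effect and Wynium Station is at UTC−04:00.
01:00 UTC − 4h = 21:00 Wynium Station (rolling into the previous day, 6 March 2028).

21:00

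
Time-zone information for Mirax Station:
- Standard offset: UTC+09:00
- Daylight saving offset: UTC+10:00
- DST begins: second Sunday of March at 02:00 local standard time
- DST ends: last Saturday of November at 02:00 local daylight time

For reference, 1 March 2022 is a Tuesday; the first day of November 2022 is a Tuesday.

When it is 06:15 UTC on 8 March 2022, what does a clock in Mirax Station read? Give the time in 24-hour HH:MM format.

1 March 2022 is a Tuesday, so the first Sunday is March 6 and the second is March 13.
1 November 2022 is a Tuesday, so Saturdays fall on 5, 12, 19, 26; the last is November 26.
At the standard offset (UTC+09:00), 06:15 UTC + 9h = 15:15 Mirax Station standard time.
The standard-time date in Mirax Station, 8 March 2022, is outside the daylight-saving period (13 March – 26 November), so Mirax Station is on standard time, UTC+09:00.
06:15 UTC + 9h = 15:15 local.

15:15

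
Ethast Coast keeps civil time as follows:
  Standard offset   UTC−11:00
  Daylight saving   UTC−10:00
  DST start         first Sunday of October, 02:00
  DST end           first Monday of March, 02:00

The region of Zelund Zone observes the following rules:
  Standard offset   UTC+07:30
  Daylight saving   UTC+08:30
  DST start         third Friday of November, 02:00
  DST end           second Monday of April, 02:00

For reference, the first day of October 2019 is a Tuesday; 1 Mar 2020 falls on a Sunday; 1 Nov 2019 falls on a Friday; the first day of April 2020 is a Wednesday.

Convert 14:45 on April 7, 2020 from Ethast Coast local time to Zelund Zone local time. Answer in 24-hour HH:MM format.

10:15

1 October 2019 is a Tuesday, so the first Sunday is October 6.
1 March 2020 is a Sunday, so the first Monday is March 2.
Daylight saving runs 6 October 2019 – 2 March 2020; April 7, 2020 is outside that window, so Ethast Coast is on standard time at UTC−11:00.
14:45 Ethast Coast + 11h = 01:45 UTC (rolling into the next day, 8 April 2020).
1 November 2019 is a Friday, so the first Friday is November 1 and the third is November 15.
1 April 2020 is a Wednesday, so the first Monday is April 6 and the second is April 13.
At the standard offset (UTC+07:30), 01:45 UTC + 7h30m = 09:15 Zelund Zone standard time.
The standard-time date in Zelund Zone, April 8, 2020, lies within the daylight-saving period (15 November 2019 – 13 April 2020), so Zelund Zone is on daylight time, UTC+08:30.
01:45 UTC + 8h30m = 10:15 Zelund Zone.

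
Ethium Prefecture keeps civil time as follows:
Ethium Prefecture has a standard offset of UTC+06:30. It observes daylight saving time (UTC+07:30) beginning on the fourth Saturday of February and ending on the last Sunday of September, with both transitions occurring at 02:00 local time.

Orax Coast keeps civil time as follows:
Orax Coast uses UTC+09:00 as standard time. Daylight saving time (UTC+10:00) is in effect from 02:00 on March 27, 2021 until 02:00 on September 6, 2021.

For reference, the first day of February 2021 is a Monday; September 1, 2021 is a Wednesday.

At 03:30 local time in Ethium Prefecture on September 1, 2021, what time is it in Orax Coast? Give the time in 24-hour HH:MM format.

06:00

1 February 2021 is a Monday, so the first Saturday is February 6 and the fourth is February 27.
1 September 2021 is a Wednesday, so Sundays fall on 5, 12, 19, 26; the last is September 26.
Daylight saving runs 27 February – 26 September; September 1, 2021 is inside that window, so Ethium Prefecture is at UTC+07:30.
03:30 Ethium Prefecture − 7h30m = 20:00 UTC (rolling into the previous day, 31 August 2021).
At the standard offset (UTC+09:00), 20:00 UTC + 9h = 05:00 Orax Coast standard time (rolling into the next day, 1 September 2021).
The standard-time date in Orax Coast, September 1, 2021, lies within the daylight-saving period (27 March – 6 September), so Orax Coast is on daylight time, UTC+10:00.
20:00 UTC + 10h = 06:00 Orax Coast (rolling into the next day, 1 September 2021).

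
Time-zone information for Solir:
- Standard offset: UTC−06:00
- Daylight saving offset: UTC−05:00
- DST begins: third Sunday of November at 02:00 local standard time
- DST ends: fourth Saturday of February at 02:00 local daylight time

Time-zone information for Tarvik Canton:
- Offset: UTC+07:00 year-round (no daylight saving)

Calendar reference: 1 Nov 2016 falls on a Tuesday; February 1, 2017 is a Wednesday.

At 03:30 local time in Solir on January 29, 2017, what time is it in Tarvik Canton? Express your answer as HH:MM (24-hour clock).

15:30

1 November 2016 is a Tuesday, so the first Sunday is November 6 and the third is November 20.
1 February 2017 is a Wednesday, so the first Saturday is February 4 and the fourth is February 25.
January 29, 2017 lies within the daylight-saving period (20 November 2016 – 25 February 2017), so Solir is on daylight time, UTC−05:00.
03:30 Solir + 5h = 08:30 UTC.
Tarvik Canton stays on UTC+07:00 all year.
08:30 UTC + 7h = 15:30 Tarvik Canton.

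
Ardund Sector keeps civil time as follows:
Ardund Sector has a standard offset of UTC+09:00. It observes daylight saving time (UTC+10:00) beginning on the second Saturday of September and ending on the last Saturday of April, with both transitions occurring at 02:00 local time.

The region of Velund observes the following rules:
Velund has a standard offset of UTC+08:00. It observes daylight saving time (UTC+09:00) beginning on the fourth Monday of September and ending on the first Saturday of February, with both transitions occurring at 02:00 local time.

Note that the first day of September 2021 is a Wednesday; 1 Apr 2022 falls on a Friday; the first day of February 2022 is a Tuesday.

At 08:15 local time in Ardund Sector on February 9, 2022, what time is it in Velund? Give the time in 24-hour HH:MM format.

1 September 2021 is a Wednesday, so the first Saturday is September 4 and the second is September 11.
1 April 2022 is a Friday, so Saturdays fall on 2, 9, 16, 23, 30; the last is April 30.
February 9, 2022 falls between 11 September 2021 and 30 April 2022, so daylight saving is in effect and Ardund Sector is at UTC+10:00.
08:15 Ardund Sector − 10h = 22:15 UTC (rolling into the previous day, 8 February 2022).
1 September 2021 is a Wednesday, so the first Monday is September 6 and the fourth is September 27.
1 February 2022 is a Tuesday, so the first Saturday is February 5.
At the standard offset (UTC+08:00), 22:15 UTC + 8h = 06:15 Velund standard time (rolling into the next day, 9 February 2022).
Daylight saving runs 27 September 2021 – 5 February 2022; the standard-time date in Velund, February 9, 2022, is outside that window, so Velund is on standard time at UTC+08:00.
22:15 UTC + 8h = 06:15 Velund (rolling into the next day, 9 February 2022).

06:15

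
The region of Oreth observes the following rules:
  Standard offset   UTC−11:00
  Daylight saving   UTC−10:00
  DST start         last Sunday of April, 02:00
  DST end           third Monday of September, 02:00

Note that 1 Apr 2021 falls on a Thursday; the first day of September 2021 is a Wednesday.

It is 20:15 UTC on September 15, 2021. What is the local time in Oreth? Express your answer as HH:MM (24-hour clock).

10:15

1 April 2021 is a Thursday, so Sundays fall on 4, 11, 18, 25; the last is April 25.
1 September 2021 is a Wednesday, so the first Monday is September 6 and the third is September 20.
At the standard offset (UTC−11:00), 20:15 UTC − 11h = 09:15 Oreth standard time.
Daylight saving runs 25 April – 20 September; the standard-time date in Oreth, September 15, 2021, is inside that window, so Oreth is at UTC−10:00.
20:15 UTC − 10h = 10:15 local.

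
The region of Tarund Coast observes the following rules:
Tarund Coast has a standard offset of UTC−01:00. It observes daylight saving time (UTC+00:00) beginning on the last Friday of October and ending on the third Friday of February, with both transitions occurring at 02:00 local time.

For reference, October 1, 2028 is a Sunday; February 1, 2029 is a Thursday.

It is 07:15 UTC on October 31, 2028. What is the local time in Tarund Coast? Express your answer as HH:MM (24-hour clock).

07:15

1 October 2028 is a Sunday, so Fridays fall on 6, 13, 20, 27; the last is October 27.
1 February 2029 is a Thursday, so the first Friday is February 2 and the third is February 16.
At the standard offset (UTC−01:00), 07:15 UTC − 1h = 06:15 Tarund Coast standard time.
The standard-time date in Tarund Coast, October 31, 2028, falls between 27 October 2028 and 16 February 2029, so daylight saving is in effect and Tarund Coast is at UTC+00:00.
07:15 UTC + 0h = 07:15 local.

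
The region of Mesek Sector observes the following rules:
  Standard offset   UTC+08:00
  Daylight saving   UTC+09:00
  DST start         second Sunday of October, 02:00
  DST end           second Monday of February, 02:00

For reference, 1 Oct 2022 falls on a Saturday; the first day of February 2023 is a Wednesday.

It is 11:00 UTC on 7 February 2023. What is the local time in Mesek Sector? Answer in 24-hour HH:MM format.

1 October 2022 is a Saturday, so the first Sunday is October 2 and the second is October 9.
1 February 2023 is a Wednesday, so the first Monday is February 6 and the second is February 13.
At the standard offset (UTC+08:00), 11:00 UTC + 8h = 19:00 Mesek Sector standard time.
Daylight saving runs 9 October 2022 – 13 February 2023; the standard-time date in Mesek Sector, 7 February 2023, is inside that window, so Mesek Sector is at UTC+09:00.
11:00 UTC + 9h = 20:00 local.

20:00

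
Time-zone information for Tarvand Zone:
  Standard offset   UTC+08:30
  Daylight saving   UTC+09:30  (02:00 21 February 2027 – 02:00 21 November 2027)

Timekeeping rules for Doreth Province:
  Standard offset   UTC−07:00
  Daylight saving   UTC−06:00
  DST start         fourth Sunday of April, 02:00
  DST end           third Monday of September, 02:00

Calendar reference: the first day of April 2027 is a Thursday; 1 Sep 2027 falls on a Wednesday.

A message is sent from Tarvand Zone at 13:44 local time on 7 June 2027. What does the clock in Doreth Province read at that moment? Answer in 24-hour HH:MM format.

Daylight saving runs 21 February – 21 November; 7 June 2027 is inside that window, so Tarvand Zone is at UTC+09:30.
13:44 Tarvand Zone − 9h30m = 04:14 UTC.
1 April 2027 is a Thursday, so the first Sunday is April 4 and the fourth is April 25.
1 September 2027 is a Wednesday, so the first Monday is September 6 and the third is September 20.
At the standard offset (UTC−07:00), 04:14 UTC − 7h = 21:14 Doreth Province standard time (rolling into the previous day, 6 June 2027).
The standard-time date in Doreth Province, 6 June 2027, falls between 25 April and 20 September, so daylight saving is in effect and Doreth Province is at UTC−06:00.
04:14 UTC − 6h = 22:14 Doreth Province (rolling into the previous day, 6 June 2027).

22:14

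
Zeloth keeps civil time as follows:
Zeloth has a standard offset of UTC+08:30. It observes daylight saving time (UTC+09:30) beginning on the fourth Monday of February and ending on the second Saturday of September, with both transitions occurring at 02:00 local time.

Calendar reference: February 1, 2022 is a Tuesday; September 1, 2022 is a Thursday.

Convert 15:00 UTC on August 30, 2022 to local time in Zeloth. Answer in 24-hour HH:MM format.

00:30

1 February 2022 is a Tuesday, so the first Monday is February 7 and the fourth is February 28.
1 September 2022 is a Thursday, so the first Saturday is September 3 and the second is September 10.
At the standard offset (UTC+08:30), 15:00 UTC + 8h30m = 23:30 Zeloth standard time.
The standard-time date in Zeloth, August 30, 2022, falls between 28 February and 10 September, so daylight saving is in effect and Zeloth is at UTC+09:30.
15:00 UTC + 9h30m = 00:30 local (rolling into the next day, 31 August 2022).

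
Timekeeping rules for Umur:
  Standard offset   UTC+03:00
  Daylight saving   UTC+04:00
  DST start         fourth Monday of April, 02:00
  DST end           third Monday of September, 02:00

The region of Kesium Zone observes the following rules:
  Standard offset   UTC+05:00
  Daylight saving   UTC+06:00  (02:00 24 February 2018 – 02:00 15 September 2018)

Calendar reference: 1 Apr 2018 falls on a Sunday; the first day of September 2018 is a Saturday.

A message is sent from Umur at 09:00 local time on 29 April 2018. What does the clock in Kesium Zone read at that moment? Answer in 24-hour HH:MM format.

11:00

1 April 2018 is a Sunday, so the first Monday is April 2 and the fourth is April 23.
1 September 2018 is a Saturday, so the first Monday is September 3 and the third is September 17.
29 April 2018 lies within the daylight-saving period (23 April – 17 September), so Umur is on daylight time, UTC+04:00.
09:00 Umur − 4h = 05:00 UTC.
At the standard offset (UTC+05:00), 05:00 UTC + 5h = 10:00 Kesium Zone standard time.
The standard-time date in Kesium Zone, 29 April 2018, lies within the daylight-saving period (24 February – 15 September), so Kesium Zone is on daylight time, UTC+06:00.
05:00 UTC + 6h = 11:00 Kesium Zone.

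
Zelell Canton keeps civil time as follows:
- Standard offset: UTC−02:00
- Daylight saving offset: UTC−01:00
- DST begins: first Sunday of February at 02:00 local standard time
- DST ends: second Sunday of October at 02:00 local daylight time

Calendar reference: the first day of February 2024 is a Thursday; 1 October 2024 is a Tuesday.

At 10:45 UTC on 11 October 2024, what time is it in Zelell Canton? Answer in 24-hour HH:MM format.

09:45

1 February 2024 is a Thursday, so the first Sunday is February 4.
1 October 2024 is a Tuesday, so the first Sunday is October 6 and the second is October 13.
At the standard offset (UTC−02:00), 10:45 UTC − 2h = 08:45 Zelell Canton standard time.
The standard-time date in Zelell Canton, 11 October 2024, falls between 4 February and 13 October, so daylight saving is in effect and Zelell Canton is at UTC−01:00.
10:45 UTC − 1h = 09:45 local.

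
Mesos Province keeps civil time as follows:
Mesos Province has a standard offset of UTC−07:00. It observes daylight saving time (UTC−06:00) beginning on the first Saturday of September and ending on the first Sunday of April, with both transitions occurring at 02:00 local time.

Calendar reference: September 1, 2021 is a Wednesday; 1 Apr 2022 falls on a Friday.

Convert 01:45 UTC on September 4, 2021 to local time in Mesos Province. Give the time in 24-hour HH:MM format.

1 September 2021 is a Wednesday, so the first Saturday is September 4.
1 April 2022 is a Friday, so the first Sunday is April 3.
At the standard offset (UTC−07:00), 01:45 UTC − 7h = 18:45 Mesos Province standard time (rolling into the previous day, 3 September 2021).
The standard-time date in Mesos Province, September 3, 2021, is outside the daylight-saving period (4 September 2021 – 3 April 2022), so Mesos Province is on standard time, UTC−07:00.
01:45 UTC − 7h = 18:45 local (rolling into the previous day, 3 September 2021).

18:45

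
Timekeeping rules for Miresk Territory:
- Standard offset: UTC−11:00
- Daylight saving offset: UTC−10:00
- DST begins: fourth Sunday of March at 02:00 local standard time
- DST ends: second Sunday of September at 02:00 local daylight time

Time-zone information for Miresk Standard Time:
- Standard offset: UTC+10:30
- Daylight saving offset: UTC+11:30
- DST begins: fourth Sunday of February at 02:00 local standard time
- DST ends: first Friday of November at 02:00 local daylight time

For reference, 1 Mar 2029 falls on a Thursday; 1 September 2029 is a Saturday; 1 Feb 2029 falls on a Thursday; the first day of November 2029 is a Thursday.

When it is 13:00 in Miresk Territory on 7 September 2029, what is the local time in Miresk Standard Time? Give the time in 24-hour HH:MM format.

1 March 2029 is a Thursday, so the first Sunday is March 4 and the fourth is March 25.
1 September 2029 is a Saturday, so the first Sunday is September 2 and the second is September 9.
7 September 2029 lies within the daylight-saving period (25 March – 9 September), so Miresk Territory is on daylight time, UTC−10:00.
13:00 Miresk Territory + 10h = 23:00 UTC.
1 February 2029 is a Thursday, so the first Sunday is February 4 and the fourth is February 25.
1 November 2029 is a Thursday, so the first Friday is November 2.
At the standard offset (UTC+10:30), 23:00 UTC + 10h30m = 09:30 Miresk Standard Time standard time (rolling into the next day, 8 September 2029).
Daylight saving runs 25 February – 2 November; the standard-time date in Miresk Standard Time, 8 September 2029, is inside that window, so Miresk Standard Time is at UTC+11:30.
23:00 UTC + 11h30m = 10:30 Miresk Standard Time (rolling into the next day, 8 September 2029).

10:30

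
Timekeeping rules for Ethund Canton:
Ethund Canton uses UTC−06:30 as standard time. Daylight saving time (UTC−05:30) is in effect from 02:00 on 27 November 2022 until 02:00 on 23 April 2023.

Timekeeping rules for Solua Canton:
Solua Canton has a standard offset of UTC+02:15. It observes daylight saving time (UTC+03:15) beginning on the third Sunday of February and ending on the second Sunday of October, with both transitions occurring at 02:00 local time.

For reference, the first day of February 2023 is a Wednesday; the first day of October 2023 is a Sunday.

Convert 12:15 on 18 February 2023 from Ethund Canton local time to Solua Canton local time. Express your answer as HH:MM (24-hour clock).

20:00

18 February 2023 falls between 27 November 2022 and 23 April 2023, so daylight saving is in effect and Ethund Canton is at UTC−05:30.
12:15 Ethund Canton + 5h30m = 17:45 UTC.
1 February 2023 is a Wednesday, so the first Sunday is February 5 and the third is February 19.
1 October 2023 is a Sunday, so the first Sunday is October 1 and the second is October 8.
At the standard offset (UTC+02:15), 17:45 UTC + 2h15m = 20:00 Solua Canton standard time.
The standard-time date in Solua Canton, 18 February 2023, does not fall between 19 February and 8 October, so daylight saving is not in effect and Solua Canton is at UTC+02:15.
17:45 UTC + 2h15m = 20:00 Solua Canton.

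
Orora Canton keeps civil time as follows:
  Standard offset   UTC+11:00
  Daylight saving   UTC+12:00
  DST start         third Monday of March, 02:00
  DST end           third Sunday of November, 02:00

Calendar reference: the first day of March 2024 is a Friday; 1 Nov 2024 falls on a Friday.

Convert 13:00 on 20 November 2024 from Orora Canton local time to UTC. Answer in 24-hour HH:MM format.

02:00

1 March 2024 is a Friday, so the first Monday is March 4 and the third is March 18.
1 November 2024 is a Friday, so the first Sunday is November 3 and the third is November 17.
20 November 2024 does not fall between 18 March and 17 November, so daylight saving is not in effect and Orora Canton is at UTC+11:00.
13:00 local − 11h = 02:00 UTC.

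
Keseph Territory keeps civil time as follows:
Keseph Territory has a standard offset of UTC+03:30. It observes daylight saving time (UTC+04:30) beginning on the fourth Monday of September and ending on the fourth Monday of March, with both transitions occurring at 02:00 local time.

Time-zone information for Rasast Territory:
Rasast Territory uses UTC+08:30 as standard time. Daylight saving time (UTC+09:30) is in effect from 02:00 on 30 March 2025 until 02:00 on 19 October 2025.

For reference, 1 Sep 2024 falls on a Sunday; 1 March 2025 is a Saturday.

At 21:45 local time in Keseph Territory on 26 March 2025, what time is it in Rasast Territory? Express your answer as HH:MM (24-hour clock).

1 September 2024 is a Sunday, so the first Monday is September 2 and the fourth is September 23.
1 March 2025 is a Saturday, so the first Monday is March 3 and the fourth is March 24.
Daylight saving runs 23 September 2024 – 24 March 2025; 26 March 2025 is outside that window, so Keseph Territory is on standard time at UTC+03:30.
21:45 Keseph Territory − 3h30m = 18:15 UTC.
At the standard offset (UTC+08:30), 18:15 UTC + 8h30m = 02:45 Rasast Territory standard time (rolling into the next day, 27 March 2025).
The standard-time date in Rasast Territory, 27 March 2025, does not fall between 30 March and 19 October, so daylight saving is not in effect and Rasast Territory is at UTC+08:30.
18:15 UTC + 8h30m = 02:45 Rasast Territory (rolling into the next day, 27 March 2025).

02:45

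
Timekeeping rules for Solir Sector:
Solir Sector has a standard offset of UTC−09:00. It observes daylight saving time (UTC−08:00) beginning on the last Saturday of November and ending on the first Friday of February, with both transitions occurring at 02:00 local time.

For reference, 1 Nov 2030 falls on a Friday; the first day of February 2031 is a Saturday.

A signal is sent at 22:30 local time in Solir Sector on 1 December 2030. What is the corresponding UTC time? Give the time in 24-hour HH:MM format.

1 November 2030 is a Friday, so Saturdays fall on 2, 9, 16, 23, 30; the last is November 30.
1 February 2031 is a Saturday, so the first Friday is February 7.
1 December 2030 falls between 30 November 2030 and 7 February 2031, so daylight saving is in effect and Solir Sector is at UTC−08:00.
22:30 local + 8h = 06:30 UTC (rolling into the next day, 2 December 2030).

06:30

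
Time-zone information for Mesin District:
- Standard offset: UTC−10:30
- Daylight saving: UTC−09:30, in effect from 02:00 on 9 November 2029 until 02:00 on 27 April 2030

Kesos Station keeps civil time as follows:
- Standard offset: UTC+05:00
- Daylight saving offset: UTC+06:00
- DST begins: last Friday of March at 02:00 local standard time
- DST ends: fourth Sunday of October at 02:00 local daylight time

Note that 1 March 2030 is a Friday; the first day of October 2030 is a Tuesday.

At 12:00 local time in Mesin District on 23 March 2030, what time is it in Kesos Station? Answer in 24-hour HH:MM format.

Daylight saving runs 9 November 2029 – 27 April 2030; 23 March 2030 is inside that window, so Mesin District is at UTC−09:30.
12:00 Mesin District + 9h30m = 21:30 UTC.
1 March 2030 is a Friday, so Fridays fall on 1, 8, 15, 22, 29; the last is March 29.
1 October 2030 is a Tuesday, so the first Sunday is October 6 and the fourth is October 27.
At the standard offset (UTC+05:00), 21:30 UTC + 5h = 02:30 Kesos Station standard time (rolling into the next day, 24 March 2030).
Daylight saving runs 29 March – 27 October; the standard-time date in Kesos Station, 24 March 2030, is outside that window, so Kesos Station is on standard time at UTC+05:00.
21:30 UTC + 5h = 02:30 Kesos Station (rolling into the next day, 24 March 2030).

02:30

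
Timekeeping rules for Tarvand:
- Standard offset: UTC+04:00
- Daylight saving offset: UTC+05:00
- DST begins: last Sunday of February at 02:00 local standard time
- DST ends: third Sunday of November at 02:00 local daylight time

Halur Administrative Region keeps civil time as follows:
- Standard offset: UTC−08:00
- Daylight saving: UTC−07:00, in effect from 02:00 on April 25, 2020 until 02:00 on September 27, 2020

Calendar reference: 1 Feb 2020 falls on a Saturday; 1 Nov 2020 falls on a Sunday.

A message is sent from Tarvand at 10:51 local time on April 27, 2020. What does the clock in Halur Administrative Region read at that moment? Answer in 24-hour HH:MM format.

1 February 2020 is a Saturday, so Sundays fall on 2, 9, 16, 23; the last is February 23.
1 November 2020 is a Sunday, so the first Sunday is November 1 and the third is November 15.
April 27, 2020 lies within the daylight-saving period (23 February – 15 November), so Tarvand is on daylight time, UTC+05:00.
10:51 Tarvand − 5h = 05:51 UTC.
At the standard offset (UTC−08:00), 05:51 UTC − 8h = 21:51 Halur Administrative Region standard time (rolling into the previous day, 26 April 2020).
The standard-time date in Halur Administrative Region, April 26, 2020, lies within the daylight-saving period (25 April – 27 September), so Halur Administrative Region is on daylight time, UTC−07:00.
05:51 UTC − 7h = 22:51 Halur Administrative Region (rolling into the previous day, 26 April 2020).

22:51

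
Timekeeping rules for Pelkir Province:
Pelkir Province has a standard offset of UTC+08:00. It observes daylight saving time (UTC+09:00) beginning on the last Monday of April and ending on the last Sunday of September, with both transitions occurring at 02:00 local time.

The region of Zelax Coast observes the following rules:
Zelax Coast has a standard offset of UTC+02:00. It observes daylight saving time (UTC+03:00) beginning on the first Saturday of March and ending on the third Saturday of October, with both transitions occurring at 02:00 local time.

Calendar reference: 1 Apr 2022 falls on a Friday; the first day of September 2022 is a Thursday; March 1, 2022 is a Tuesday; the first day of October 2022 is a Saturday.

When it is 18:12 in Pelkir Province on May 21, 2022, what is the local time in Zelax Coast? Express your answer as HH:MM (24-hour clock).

1 April 2022 is a Friday, so Mondays fall on 4, 11, 18, 25; the last is April 25.
1 September 2022 is a Thursday, so Sundays fall on 4, 11, 18, 25; the last is September 25.
May 21, 2022 falls between 25 April and 25 September, so daylight saving is in effect and Pelkir Province is at UTC+09:00.
18:12 Pelkir Province − 9h = 09:12 UTC.
1 March 2022 is a Tuesday, so the first Saturday is March 5.
1 October 2022 is a Saturday, so the first Saturday is October 1 and the third is October 15.
At the standard offset (UTC+02:00), 09:12 UTC + 2h = 11:12 Zelax Coast standard time.
Daylight saving runs 5 March – 15 October; the standard-time date in Zelax Coast, May 21, 2022, is inside that window, so Zelax Coast is at UTC+03:00.
09:12 UTC + 3h = 12:12 Zelax Coast.

12:12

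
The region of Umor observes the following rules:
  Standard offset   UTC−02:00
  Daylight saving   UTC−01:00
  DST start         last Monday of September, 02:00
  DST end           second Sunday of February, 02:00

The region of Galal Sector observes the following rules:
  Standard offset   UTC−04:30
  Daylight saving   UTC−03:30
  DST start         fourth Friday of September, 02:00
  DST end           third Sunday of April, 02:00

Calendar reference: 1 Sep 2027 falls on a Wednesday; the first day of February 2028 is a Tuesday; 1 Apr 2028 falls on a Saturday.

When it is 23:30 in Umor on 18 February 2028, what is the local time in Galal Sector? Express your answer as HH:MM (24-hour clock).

22:00

1 September 2027 is a Wednesday, so Mondays fall on 6, 13, 20, 27; the last is September 27.
1 February 2028 is a Tuesday, so the first Sunday is February 6 and the second is February 13.
Daylight saving runs 27 September 2027 – 13 February 2028; 18 February 2028 is outside that window, so Umor is on standard time at UTC−02:00.
23:30 Umor + 2h = 01:30 UTC (rolling into the next day, 19 February 2028).
1 September 2027 is a Wednesday, so the first Friday is September 3 and the fourth is September 24.
1 April 2028 is a Saturday, so the first Sunday is April 2 and the third is April 16.
At the standard offset (UTC−04:30), 01:30 UTC − 4h30m = 21:00 Galal Sector standard time (rolling into the previous day, 18 February 2028).
The standard-time date in Galal Sector, 18 February 2028, lies within the daylight-saving period (24 September 2027 – 16 April 2028), so Galal Sector is on daylight time, UTC−03:30.
01:30 UTC − 3h30m = 22:00 Galal Sector (rolling into the previous day, 18 February 2028).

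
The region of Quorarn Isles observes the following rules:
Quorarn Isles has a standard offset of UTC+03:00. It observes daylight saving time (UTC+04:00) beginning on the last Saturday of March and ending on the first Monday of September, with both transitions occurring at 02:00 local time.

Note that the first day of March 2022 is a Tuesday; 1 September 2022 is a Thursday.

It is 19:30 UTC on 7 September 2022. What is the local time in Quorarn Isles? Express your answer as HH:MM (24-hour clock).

22:30

1 March 2022 is a Tuesday, so Saturdays fall on 5, 12, 19, 26; the last is March 26.
1 September 2022 is a Thursday, so the first Monday is September 5.
At the standard offset (UTC+03:00), 19:30 UTC + 3h = 22:30 Quorarn Isles standard time.
The standard-time date in Quorarn Isles, 7 September 2022, is outside the daylight-saving period (26 March – 5 September), so Quorarn Isles is on standard time, UTC+03:00.
19:30 UTC + 3h = 22:30 local.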